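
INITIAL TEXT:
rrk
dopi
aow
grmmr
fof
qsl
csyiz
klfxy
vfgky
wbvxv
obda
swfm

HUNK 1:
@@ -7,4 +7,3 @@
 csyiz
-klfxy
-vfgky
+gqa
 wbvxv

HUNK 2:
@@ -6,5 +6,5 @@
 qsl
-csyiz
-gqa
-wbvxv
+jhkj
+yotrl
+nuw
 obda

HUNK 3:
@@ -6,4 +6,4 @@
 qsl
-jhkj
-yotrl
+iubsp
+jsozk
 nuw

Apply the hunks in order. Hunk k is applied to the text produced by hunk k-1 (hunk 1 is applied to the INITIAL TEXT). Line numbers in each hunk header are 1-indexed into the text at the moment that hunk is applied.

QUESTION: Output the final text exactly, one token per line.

Answer: rrk
dopi
aow
grmmr
fof
qsl
iubsp
jsozk
nuw
obda
swfm

Derivation:
Hunk 1: at line 7 remove [klfxy,vfgky] add [gqa] -> 11 lines: rrk dopi aow grmmr fof qsl csyiz gqa wbvxv obda swfm
Hunk 2: at line 6 remove [csyiz,gqa,wbvxv] add [jhkj,yotrl,nuw] -> 11 lines: rrk dopi aow grmmr fof qsl jhkj yotrl nuw obda swfm
Hunk 3: at line 6 remove [jhkj,yotrl] add [iubsp,jsozk] -> 11 lines: rrk dopi aow grmmr fof qsl iubsp jsozk nuw obda swfm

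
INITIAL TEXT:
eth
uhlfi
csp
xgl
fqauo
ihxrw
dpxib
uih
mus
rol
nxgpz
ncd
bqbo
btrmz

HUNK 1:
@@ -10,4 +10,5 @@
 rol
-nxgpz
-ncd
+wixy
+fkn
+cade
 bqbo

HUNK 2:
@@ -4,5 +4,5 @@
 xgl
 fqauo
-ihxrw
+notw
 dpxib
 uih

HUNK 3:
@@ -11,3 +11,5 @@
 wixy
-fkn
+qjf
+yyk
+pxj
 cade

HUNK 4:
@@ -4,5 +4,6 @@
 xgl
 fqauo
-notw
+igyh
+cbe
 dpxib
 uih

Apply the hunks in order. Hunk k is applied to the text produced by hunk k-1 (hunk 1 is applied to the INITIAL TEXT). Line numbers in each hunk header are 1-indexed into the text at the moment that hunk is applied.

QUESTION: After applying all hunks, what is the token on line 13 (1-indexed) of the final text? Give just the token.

Hunk 1: at line 10 remove [nxgpz,ncd] add [wixy,fkn,cade] -> 15 lines: eth uhlfi csp xgl fqauo ihxrw dpxib uih mus rol wixy fkn cade bqbo btrmz
Hunk 2: at line 4 remove [ihxrw] add [notw] -> 15 lines: eth uhlfi csp xgl fqauo notw dpxib uih mus rol wixy fkn cade bqbo btrmz
Hunk 3: at line 11 remove [fkn] add [qjf,yyk,pxj] -> 17 lines: eth uhlfi csp xgl fqauo notw dpxib uih mus rol wixy qjf yyk pxj cade bqbo btrmz
Hunk 4: at line 4 remove [notw] add [igyh,cbe] -> 18 lines: eth uhlfi csp xgl fqauo igyh cbe dpxib uih mus rol wixy qjf yyk pxj cade bqbo btrmz
Final line 13: qjf

Answer: qjf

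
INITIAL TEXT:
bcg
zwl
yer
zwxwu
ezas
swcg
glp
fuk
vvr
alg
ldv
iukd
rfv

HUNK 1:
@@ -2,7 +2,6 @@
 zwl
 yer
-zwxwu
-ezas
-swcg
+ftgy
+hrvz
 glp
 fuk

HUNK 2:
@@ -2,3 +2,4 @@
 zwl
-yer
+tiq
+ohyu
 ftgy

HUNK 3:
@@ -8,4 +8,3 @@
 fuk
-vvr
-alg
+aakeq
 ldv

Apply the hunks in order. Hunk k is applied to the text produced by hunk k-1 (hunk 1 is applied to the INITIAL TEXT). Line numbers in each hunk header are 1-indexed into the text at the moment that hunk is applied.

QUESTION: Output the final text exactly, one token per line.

Hunk 1: at line 2 remove [zwxwu,ezas,swcg] add [ftgy,hrvz] -> 12 lines: bcg zwl yer ftgy hrvz glp fuk vvr alg ldv iukd rfv
Hunk 2: at line 2 remove [yer] add [tiq,ohyu] -> 13 lines: bcg zwl tiq ohyu ftgy hrvz glp fuk vvr alg ldv iukd rfv
Hunk 3: at line 8 remove [vvr,alg] add [aakeq] -> 12 lines: bcg zwl tiq ohyu ftgy hrvz glp fuk aakeq ldv iukd rfv

Answer: bcg
zwl
tiq
ohyu
ftgy
hrvz
glp
fuk
aakeq
ldv
iukd
rfv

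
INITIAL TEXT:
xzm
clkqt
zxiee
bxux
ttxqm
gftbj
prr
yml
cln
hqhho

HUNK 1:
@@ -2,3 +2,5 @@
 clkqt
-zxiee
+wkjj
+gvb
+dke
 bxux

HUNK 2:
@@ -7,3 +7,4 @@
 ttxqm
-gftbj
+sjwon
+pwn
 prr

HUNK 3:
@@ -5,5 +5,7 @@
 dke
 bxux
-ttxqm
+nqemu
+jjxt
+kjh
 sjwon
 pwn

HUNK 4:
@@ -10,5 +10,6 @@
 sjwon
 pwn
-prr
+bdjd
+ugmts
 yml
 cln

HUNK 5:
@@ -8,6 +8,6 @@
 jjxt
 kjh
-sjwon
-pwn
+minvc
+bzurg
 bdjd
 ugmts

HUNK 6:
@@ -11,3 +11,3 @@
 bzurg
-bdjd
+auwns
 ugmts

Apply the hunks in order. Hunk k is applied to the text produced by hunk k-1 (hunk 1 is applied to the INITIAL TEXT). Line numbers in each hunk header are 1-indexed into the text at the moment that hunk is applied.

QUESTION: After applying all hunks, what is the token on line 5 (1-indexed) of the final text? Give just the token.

Hunk 1: at line 2 remove [zxiee] add [wkjj,gvb,dke] -> 12 lines: xzm clkqt wkjj gvb dke bxux ttxqm gftbj prr yml cln hqhho
Hunk 2: at line 7 remove [gftbj] add [sjwon,pwn] -> 13 lines: xzm clkqt wkjj gvb dke bxux ttxqm sjwon pwn prr yml cln hqhho
Hunk 3: at line 5 remove [ttxqm] add [nqemu,jjxt,kjh] -> 15 lines: xzm clkqt wkjj gvb dke bxux nqemu jjxt kjh sjwon pwn prr yml cln hqhho
Hunk 4: at line 10 remove [prr] add [bdjd,ugmts] -> 16 lines: xzm clkqt wkjj gvb dke bxux nqemu jjxt kjh sjwon pwn bdjd ugmts yml cln hqhho
Hunk 5: at line 8 remove [sjwon,pwn] add [minvc,bzurg] -> 16 lines: xzm clkqt wkjj gvb dke bxux nqemu jjxt kjh minvc bzurg bdjd ugmts yml cln hqhho
Hunk 6: at line 11 remove [bdjd] add [auwns] -> 16 lines: xzm clkqt wkjj gvb dke bxux nqemu jjxt kjh minvc bzurg auwns ugmts yml cln hqhho
Final line 5: dke

Answer: dke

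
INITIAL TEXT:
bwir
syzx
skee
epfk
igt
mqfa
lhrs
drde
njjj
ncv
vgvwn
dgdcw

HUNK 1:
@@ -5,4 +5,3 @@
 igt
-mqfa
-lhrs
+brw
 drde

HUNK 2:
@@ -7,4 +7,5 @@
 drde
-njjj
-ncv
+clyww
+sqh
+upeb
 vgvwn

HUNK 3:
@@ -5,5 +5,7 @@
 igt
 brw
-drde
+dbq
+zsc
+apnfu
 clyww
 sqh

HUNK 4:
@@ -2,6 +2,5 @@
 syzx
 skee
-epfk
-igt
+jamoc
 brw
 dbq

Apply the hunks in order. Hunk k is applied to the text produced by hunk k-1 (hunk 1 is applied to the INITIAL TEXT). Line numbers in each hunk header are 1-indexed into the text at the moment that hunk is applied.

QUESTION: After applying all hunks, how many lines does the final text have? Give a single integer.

Answer: 13

Derivation:
Hunk 1: at line 5 remove [mqfa,lhrs] add [brw] -> 11 lines: bwir syzx skee epfk igt brw drde njjj ncv vgvwn dgdcw
Hunk 2: at line 7 remove [njjj,ncv] add [clyww,sqh,upeb] -> 12 lines: bwir syzx skee epfk igt brw drde clyww sqh upeb vgvwn dgdcw
Hunk 3: at line 5 remove [drde] add [dbq,zsc,apnfu] -> 14 lines: bwir syzx skee epfk igt brw dbq zsc apnfu clyww sqh upeb vgvwn dgdcw
Hunk 4: at line 2 remove [epfk,igt] add [jamoc] -> 13 lines: bwir syzx skee jamoc brw dbq zsc apnfu clyww sqh upeb vgvwn dgdcw
Final line count: 13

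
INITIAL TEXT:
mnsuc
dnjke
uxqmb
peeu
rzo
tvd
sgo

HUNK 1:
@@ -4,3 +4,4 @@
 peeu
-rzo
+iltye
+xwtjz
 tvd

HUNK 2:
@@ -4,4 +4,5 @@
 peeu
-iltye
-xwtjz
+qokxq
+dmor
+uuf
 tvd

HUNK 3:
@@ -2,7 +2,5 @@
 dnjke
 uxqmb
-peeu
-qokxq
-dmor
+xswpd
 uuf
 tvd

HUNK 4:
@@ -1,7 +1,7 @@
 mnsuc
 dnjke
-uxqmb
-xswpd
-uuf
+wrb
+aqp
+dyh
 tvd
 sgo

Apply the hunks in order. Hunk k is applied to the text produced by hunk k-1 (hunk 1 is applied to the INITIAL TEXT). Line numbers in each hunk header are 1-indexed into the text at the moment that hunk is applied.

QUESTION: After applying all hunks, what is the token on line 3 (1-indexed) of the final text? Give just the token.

Hunk 1: at line 4 remove [rzo] add [iltye,xwtjz] -> 8 lines: mnsuc dnjke uxqmb peeu iltye xwtjz tvd sgo
Hunk 2: at line 4 remove [iltye,xwtjz] add [qokxq,dmor,uuf] -> 9 lines: mnsuc dnjke uxqmb peeu qokxq dmor uuf tvd sgo
Hunk 3: at line 2 remove [peeu,qokxq,dmor] add [xswpd] -> 7 lines: mnsuc dnjke uxqmb xswpd uuf tvd sgo
Hunk 4: at line 1 remove [uxqmb,xswpd,uuf] add [wrb,aqp,dyh] -> 7 lines: mnsuc dnjke wrb aqp dyh tvd sgo
Final line 3: wrb

Answer: wrb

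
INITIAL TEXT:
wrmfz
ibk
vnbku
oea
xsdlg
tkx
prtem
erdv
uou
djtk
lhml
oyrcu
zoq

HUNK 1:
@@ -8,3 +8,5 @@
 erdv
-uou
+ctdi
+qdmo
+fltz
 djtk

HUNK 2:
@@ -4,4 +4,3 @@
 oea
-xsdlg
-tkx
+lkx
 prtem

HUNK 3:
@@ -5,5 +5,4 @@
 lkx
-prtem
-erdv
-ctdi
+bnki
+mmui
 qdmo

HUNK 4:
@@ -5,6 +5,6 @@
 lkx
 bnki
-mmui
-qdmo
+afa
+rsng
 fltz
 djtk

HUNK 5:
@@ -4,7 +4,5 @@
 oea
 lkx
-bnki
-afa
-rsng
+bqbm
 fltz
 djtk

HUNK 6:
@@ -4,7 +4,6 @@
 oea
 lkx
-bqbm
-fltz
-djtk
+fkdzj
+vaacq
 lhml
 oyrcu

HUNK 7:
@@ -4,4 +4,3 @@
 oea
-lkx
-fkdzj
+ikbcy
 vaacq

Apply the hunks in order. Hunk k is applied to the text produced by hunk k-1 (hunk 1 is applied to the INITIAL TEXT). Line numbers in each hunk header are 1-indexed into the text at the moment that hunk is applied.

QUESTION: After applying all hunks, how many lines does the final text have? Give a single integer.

Answer: 9

Derivation:
Hunk 1: at line 8 remove [uou] add [ctdi,qdmo,fltz] -> 15 lines: wrmfz ibk vnbku oea xsdlg tkx prtem erdv ctdi qdmo fltz djtk lhml oyrcu zoq
Hunk 2: at line 4 remove [xsdlg,tkx] add [lkx] -> 14 lines: wrmfz ibk vnbku oea lkx prtem erdv ctdi qdmo fltz djtk lhml oyrcu zoq
Hunk 3: at line 5 remove [prtem,erdv,ctdi] add [bnki,mmui] -> 13 lines: wrmfz ibk vnbku oea lkx bnki mmui qdmo fltz djtk lhml oyrcu zoq
Hunk 4: at line 5 remove [mmui,qdmo] add [afa,rsng] -> 13 lines: wrmfz ibk vnbku oea lkx bnki afa rsng fltz djtk lhml oyrcu zoq
Hunk 5: at line 4 remove [bnki,afa,rsng] add [bqbm] -> 11 lines: wrmfz ibk vnbku oea lkx bqbm fltz djtk lhml oyrcu zoq
Hunk 6: at line 4 remove [bqbm,fltz,djtk] add [fkdzj,vaacq] -> 10 lines: wrmfz ibk vnbku oea lkx fkdzj vaacq lhml oyrcu zoq
Hunk 7: at line 4 remove [lkx,fkdzj] add [ikbcy] -> 9 lines: wrmfz ibk vnbku oea ikbcy vaacq lhml oyrcu zoq
Final line count: 9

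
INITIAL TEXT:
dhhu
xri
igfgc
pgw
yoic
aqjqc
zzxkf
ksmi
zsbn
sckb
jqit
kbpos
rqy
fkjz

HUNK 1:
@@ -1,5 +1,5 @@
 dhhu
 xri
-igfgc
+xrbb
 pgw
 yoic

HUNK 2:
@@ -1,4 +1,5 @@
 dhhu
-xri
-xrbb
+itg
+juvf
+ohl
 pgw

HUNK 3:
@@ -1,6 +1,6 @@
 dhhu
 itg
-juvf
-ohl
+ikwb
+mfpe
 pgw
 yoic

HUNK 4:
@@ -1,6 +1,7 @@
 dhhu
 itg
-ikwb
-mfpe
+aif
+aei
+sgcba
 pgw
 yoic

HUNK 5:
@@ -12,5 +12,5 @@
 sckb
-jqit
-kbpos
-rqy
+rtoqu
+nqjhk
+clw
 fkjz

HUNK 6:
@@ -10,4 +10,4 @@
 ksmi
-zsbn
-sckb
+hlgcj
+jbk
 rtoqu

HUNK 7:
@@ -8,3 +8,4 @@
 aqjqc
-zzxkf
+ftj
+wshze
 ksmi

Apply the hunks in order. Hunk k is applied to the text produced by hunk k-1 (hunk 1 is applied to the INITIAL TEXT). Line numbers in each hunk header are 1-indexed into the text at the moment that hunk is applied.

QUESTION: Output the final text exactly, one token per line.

Answer: dhhu
itg
aif
aei
sgcba
pgw
yoic
aqjqc
ftj
wshze
ksmi
hlgcj
jbk
rtoqu
nqjhk
clw
fkjz

Derivation:
Hunk 1: at line 1 remove [igfgc] add [xrbb] -> 14 lines: dhhu xri xrbb pgw yoic aqjqc zzxkf ksmi zsbn sckb jqit kbpos rqy fkjz
Hunk 2: at line 1 remove [xri,xrbb] add [itg,juvf,ohl] -> 15 lines: dhhu itg juvf ohl pgw yoic aqjqc zzxkf ksmi zsbn sckb jqit kbpos rqy fkjz
Hunk 3: at line 1 remove [juvf,ohl] add [ikwb,mfpe] -> 15 lines: dhhu itg ikwb mfpe pgw yoic aqjqc zzxkf ksmi zsbn sckb jqit kbpos rqy fkjz
Hunk 4: at line 1 remove [ikwb,mfpe] add [aif,aei,sgcba] -> 16 lines: dhhu itg aif aei sgcba pgw yoic aqjqc zzxkf ksmi zsbn sckb jqit kbpos rqy fkjz
Hunk 5: at line 12 remove [jqit,kbpos,rqy] add [rtoqu,nqjhk,clw] -> 16 lines: dhhu itg aif aei sgcba pgw yoic aqjqc zzxkf ksmi zsbn sckb rtoqu nqjhk clw fkjz
Hunk 6: at line 10 remove [zsbn,sckb] add [hlgcj,jbk] -> 16 lines: dhhu itg aif aei sgcba pgw yoic aqjqc zzxkf ksmi hlgcj jbk rtoqu nqjhk clw fkjz
Hunk 7: at line 8 remove [zzxkf] add [ftj,wshze] -> 17 lines: dhhu itg aif aei sgcba pgw yoic aqjqc ftj wshze ksmi hlgcj jbk rtoqu nqjhk clw fkjz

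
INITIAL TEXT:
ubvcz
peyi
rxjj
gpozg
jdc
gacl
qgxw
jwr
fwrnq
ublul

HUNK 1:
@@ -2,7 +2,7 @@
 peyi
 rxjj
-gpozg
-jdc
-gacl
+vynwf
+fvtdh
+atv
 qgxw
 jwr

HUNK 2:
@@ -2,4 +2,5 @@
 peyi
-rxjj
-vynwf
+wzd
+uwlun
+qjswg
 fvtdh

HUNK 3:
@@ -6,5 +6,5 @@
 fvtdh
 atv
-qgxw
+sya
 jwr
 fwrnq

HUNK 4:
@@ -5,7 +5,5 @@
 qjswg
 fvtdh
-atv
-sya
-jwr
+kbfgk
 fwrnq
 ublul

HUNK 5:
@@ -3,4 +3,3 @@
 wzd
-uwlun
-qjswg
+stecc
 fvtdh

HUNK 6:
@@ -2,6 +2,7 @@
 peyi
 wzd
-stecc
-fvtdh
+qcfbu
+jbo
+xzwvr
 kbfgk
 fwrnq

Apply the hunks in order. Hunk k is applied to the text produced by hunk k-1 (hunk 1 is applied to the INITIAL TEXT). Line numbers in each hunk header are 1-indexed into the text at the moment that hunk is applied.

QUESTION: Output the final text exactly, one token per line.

Hunk 1: at line 2 remove [gpozg,jdc,gacl] add [vynwf,fvtdh,atv] -> 10 lines: ubvcz peyi rxjj vynwf fvtdh atv qgxw jwr fwrnq ublul
Hunk 2: at line 2 remove [rxjj,vynwf] add [wzd,uwlun,qjswg] -> 11 lines: ubvcz peyi wzd uwlun qjswg fvtdh atv qgxw jwr fwrnq ublul
Hunk 3: at line 6 remove [qgxw] add [sya] -> 11 lines: ubvcz peyi wzd uwlun qjswg fvtdh atv sya jwr fwrnq ublul
Hunk 4: at line 5 remove [atv,sya,jwr] add [kbfgk] -> 9 lines: ubvcz peyi wzd uwlun qjswg fvtdh kbfgk fwrnq ublul
Hunk 5: at line 3 remove [uwlun,qjswg] add [stecc] -> 8 lines: ubvcz peyi wzd stecc fvtdh kbfgk fwrnq ublul
Hunk 6: at line 2 remove [stecc,fvtdh] add [qcfbu,jbo,xzwvr] -> 9 lines: ubvcz peyi wzd qcfbu jbo xzwvr kbfgk fwrnq ublul

Answer: ubvcz
peyi
wzd
qcfbu
jbo
xzwvr
kbfgk
fwrnq
ublul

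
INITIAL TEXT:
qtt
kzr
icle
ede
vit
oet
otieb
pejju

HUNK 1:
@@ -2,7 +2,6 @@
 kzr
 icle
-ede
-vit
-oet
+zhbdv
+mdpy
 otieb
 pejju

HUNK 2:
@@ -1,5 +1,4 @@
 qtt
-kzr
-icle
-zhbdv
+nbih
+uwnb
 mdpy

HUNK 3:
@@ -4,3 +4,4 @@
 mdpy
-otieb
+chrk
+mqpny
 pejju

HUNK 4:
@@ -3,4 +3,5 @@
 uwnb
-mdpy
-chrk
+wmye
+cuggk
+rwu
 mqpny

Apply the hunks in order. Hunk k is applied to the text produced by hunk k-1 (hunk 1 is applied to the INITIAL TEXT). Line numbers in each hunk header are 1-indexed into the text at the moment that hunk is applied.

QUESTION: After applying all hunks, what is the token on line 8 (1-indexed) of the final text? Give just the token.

Answer: pejju

Derivation:
Hunk 1: at line 2 remove [ede,vit,oet] add [zhbdv,mdpy] -> 7 lines: qtt kzr icle zhbdv mdpy otieb pejju
Hunk 2: at line 1 remove [kzr,icle,zhbdv] add [nbih,uwnb] -> 6 lines: qtt nbih uwnb mdpy otieb pejju
Hunk 3: at line 4 remove [otieb] add [chrk,mqpny] -> 7 lines: qtt nbih uwnb mdpy chrk mqpny pejju
Hunk 4: at line 3 remove [mdpy,chrk] add [wmye,cuggk,rwu] -> 8 lines: qtt nbih uwnb wmye cuggk rwu mqpny pejju
Final line 8: pejju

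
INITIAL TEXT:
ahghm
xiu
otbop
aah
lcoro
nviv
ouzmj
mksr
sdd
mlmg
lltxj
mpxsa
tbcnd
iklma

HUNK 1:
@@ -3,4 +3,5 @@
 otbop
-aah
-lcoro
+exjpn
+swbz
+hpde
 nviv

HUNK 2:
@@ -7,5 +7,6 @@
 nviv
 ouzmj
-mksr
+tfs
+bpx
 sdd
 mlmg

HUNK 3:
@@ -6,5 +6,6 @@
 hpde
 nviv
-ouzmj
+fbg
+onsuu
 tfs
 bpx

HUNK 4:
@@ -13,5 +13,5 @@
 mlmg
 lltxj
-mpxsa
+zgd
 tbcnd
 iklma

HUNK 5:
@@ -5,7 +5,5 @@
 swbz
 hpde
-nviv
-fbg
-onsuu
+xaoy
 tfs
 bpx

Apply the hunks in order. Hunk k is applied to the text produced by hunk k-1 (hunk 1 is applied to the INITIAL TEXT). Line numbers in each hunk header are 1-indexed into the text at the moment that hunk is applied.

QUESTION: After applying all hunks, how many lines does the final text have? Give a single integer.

Answer: 15

Derivation:
Hunk 1: at line 3 remove [aah,lcoro] add [exjpn,swbz,hpde] -> 15 lines: ahghm xiu otbop exjpn swbz hpde nviv ouzmj mksr sdd mlmg lltxj mpxsa tbcnd iklma
Hunk 2: at line 7 remove [mksr] add [tfs,bpx] -> 16 lines: ahghm xiu otbop exjpn swbz hpde nviv ouzmj tfs bpx sdd mlmg lltxj mpxsa tbcnd iklma
Hunk 3: at line 6 remove [ouzmj] add [fbg,onsuu] -> 17 lines: ahghm xiu otbop exjpn swbz hpde nviv fbg onsuu tfs bpx sdd mlmg lltxj mpxsa tbcnd iklma
Hunk 4: at line 13 remove [mpxsa] add [zgd] -> 17 lines: ahghm xiu otbop exjpn swbz hpde nviv fbg onsuu tfs bpx sdd mlmg lltxj zgd tbcnd iklma
Hunk 5: at line 5 remove [nviv,fbg,onsuu] add [xaoy] -> 15 lines: ahghm xiu otbop exjpn swbz hpde xaoy tfs bpx sdd mlmg lltxj zgd tbcnd iklma
Final line count: 15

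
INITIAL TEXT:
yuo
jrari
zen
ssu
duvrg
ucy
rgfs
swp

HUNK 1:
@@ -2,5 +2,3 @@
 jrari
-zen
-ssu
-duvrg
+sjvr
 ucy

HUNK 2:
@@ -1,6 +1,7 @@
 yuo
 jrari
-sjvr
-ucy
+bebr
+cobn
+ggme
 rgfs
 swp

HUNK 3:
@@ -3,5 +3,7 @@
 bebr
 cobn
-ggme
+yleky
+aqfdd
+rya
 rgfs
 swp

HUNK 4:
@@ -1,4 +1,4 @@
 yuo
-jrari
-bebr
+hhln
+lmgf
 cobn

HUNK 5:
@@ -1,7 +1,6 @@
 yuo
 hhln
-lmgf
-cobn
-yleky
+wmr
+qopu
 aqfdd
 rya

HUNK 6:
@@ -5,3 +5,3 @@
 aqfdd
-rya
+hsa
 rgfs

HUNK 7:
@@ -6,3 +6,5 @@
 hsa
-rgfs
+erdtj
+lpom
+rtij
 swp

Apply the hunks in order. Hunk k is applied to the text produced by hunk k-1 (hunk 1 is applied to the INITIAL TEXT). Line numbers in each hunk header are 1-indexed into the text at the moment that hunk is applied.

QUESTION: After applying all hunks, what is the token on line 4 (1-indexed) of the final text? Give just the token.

Hunk 1: at line 2 remove [zen,ssu,duvrg] add [sjvr] -> 6 lines: yuo jrari sjvr ucy rgfs swp
Hunk 2: at line 1 remove [sjvr,ucy] add [bebr,cobn,ggme] -> 7 lines: yuo jrari bebr cobn ggme rgfs swp
Hunk 3: at line 3 remove [ggme] add [yleky,aqfdd,rya] -> 9 lines: yuo jrari bebr cobn yleky aqfdd rya rgfs swp
Hunk 4: at line 1 remove [jrari,bebr] add [hhln,lmgf] -> 9 lines: yuo hhln lmgf cobn yleky aqfdd rya rgfs swp
Hunk 5: at line 1 remove [lmgf,cobn,yleky] add [wmr,qopu] -> 8 lines: yuo hhln wmr qopu aqfdd rya rgfs swp
Hunk 6: at line 5 remove [rya] add [hsa] -> 8 lines: yuo hhln wmr qopu aqfdd hsa rgfs swp
Hunk 7: at line 6 remove [rgfs] add [erdtj,lpom,rtij] -> 10 lines: yuo hhln wmr qopu aqfdd hsa erdtj lpom rtij swp
Final line 4: qopu

Answer: qopu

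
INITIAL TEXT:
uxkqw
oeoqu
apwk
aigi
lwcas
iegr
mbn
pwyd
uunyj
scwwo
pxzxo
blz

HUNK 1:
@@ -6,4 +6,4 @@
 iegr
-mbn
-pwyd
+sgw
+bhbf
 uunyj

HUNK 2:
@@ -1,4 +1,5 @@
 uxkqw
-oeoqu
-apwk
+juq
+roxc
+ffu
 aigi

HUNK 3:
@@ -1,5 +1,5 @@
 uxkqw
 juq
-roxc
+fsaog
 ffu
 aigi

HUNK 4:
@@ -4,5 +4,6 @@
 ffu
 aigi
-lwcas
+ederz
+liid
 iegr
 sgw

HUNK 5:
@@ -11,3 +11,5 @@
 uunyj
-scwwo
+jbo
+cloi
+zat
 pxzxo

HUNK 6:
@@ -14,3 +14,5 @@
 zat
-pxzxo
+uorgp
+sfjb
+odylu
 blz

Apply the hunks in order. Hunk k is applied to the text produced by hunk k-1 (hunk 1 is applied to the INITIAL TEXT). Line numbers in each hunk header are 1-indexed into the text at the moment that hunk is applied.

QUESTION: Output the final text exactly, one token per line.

Hunk 1: at line 6 remove [mbn,pwyd] add [sgw,bhbf] -> 12 lines: uxkqw oeoqu apwk aigi lwcas iegr sgw bhbf uunyj scwwo pxzxo blz
Hunk 2: at line 1 remove [oeoqu,apwk] add [juq,roxc,ffu] -> 13 lines: uxkqw juq roxc ffu aigi lwcas iegr sgw bhbf uunyj scwwo pxzxo blz
Hunk 3: at line 1 remove [roxc] add [fsaog] -> 13 lines: uxkqw juq fsaog ffu aigi lwcas iegr sgw bhbf uunyj scwwo pxzxo blz
Hunk 4: at line 4 remove [lwcas] add [ederz,liid] -> 14 lines: uxkqw juq fsaog ffu aigi ederz liid iegr sgw bhbf uunyj scwwo pxzxo blz
Hunk 5: at line 11 remove [scwwo] add [jbo,cloi,zat] -> 16 lines: uxkqw juq fsaog ffu aigi ederz liid iegr sgw bhbf uunyj jbo cloi zat pxzxo blz
Hunk 6: at line 14 remove [pxzxo] add [uorgp,sfjb,odylu] -> 18 lines: uxkqw juq fsaog ffu aigi ederz liid iegr sgw bhbf uunyj jbo cloi zat uorgp sfjb odylu blz

Answer: uxkqw
juq
fsaog
ffu
aigi
ederz
liid
iegr
sgw
bhbf
uunyj
jbo
cloi
zat
uorgp
sfjb
odylu
blz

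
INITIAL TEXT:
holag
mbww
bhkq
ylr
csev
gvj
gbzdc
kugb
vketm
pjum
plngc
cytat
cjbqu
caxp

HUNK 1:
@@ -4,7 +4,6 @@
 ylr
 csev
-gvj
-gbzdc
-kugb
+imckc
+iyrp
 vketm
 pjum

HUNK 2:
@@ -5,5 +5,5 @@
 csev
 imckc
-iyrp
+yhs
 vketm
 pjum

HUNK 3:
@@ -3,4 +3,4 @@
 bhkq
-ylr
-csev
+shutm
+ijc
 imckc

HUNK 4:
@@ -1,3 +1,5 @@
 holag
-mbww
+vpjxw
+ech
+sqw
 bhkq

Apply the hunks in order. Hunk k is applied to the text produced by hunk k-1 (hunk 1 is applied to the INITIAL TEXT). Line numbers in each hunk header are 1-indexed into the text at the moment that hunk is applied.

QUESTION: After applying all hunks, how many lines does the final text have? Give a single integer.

Hunk 1: at line 4 remove [gvj,gbzdc,kugb] add [imckc,iyrp] -> 13 lines: holag mbww bhkq ylr csev imckc iyrp vketm pjum plngc cytat cjbqu caxp
Hunk 2: at line 5 remove [iyrp] add [yhs] -> 13 lines: holag mbww bhkq ylr csev imckc yhs vketm pjum plngc cytat cjbqu caxp
Hunk 3: at line 3 remove [ylr,csev] add [shutm,ijc] -> 13 lines: holag mbww bhkq shutm ijc imckc yhs vketm pjum plngc cytat cjbqu caxp
Hunk 4: at line 1 remove [mbww] add [vpjxw,ech,sqw] -> 15 lines: holag vpjxw ech sqw bhkq shutm ijc imckc yhs vketm pjum plngc cytat cjbqu caxp
Final line count: 15

Answer: 15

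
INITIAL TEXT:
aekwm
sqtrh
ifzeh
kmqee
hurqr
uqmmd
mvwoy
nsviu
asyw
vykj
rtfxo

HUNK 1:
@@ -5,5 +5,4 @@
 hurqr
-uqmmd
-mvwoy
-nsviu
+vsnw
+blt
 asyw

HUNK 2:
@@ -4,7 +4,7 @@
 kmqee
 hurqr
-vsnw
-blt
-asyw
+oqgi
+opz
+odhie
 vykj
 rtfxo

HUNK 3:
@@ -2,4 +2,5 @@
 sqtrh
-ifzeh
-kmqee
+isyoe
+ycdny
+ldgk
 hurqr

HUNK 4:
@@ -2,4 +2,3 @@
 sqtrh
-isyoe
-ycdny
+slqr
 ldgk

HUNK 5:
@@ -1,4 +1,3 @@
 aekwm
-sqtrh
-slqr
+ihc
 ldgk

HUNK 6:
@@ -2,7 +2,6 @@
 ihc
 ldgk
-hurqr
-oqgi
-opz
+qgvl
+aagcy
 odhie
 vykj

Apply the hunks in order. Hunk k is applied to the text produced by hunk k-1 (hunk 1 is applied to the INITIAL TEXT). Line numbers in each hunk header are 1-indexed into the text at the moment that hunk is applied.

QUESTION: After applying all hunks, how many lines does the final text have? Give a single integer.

Hunk 1: at line 5 remove [uqmmd,mvwoy,nsviu] add [vsnw,blt] -> 10 lines: aekwm sqtrh ifzeh kmqee hurqr vsnw blt asyw vykj rtfxo
Hunk 2: at line 4 remove [vsnw,blt,asyw] add [oqgi,opz,odhie] -> 10 lines: aekwm sqtrh ifzeh kmqee hurqr oqgi opz odhie vykj rtfxo
Hunk 3: at line 2 remove [ifzeh,kmqee] add [isyoe,ycdny,ldgk] -> 11 lines: aekwm sqtrh isyoe ycdny ldgk hurqr oqgi opz odhie vykj rtfxo
Hunk 4: at line 2 remove [isyoe,ycdny] add [slqr] -> 10 lines: aekwm sqtrh slqr ldgk hurqr oqgi opz odhie vykj rtfxo
Hunk 5: at line 1 remove [sqtrh,slqr] add [ihc] -> 9 lines: aekwm ihc ldgk hurqr oqgi opz odhie vykj rtfxo
Hunk 6: at line 2 remove [hurqr,oqgi,opz] add [qgvl,aagcy] -> 8 lines: aekwm ihc ldgk qgvl aagcy odhie vykj rtfxo
Final line count: 8

Answer: 8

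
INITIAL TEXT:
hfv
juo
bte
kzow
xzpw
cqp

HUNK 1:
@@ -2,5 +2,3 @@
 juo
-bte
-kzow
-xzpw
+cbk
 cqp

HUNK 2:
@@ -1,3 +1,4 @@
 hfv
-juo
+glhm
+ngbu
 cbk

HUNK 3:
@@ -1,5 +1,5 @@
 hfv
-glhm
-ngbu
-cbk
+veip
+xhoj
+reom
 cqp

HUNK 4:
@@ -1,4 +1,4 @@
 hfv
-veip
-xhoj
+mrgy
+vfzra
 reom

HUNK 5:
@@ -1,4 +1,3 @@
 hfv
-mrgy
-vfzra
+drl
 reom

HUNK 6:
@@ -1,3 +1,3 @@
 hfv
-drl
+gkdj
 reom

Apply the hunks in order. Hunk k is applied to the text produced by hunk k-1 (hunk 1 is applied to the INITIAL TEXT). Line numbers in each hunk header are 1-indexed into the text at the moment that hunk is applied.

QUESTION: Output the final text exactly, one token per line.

Answer: hfv
gkdj
reom
cqp

Derivation:
Hunk 1: at line 2 remove [bte,kzow,xzpw] add [cbk] -> 4 lines: hfv juo cbk cqp
Hunk 2: at line 1 remove [juo] add [glhm,ngbu] -> 5 lines: hfv glhm ngbu cbk cqp
Hunk 3: at line 1 remove [glhm,ngbu,cbk] add [veip,xhoj,reom] -> 5 lines: hfv veip xhoj reom cqp
Hunk 4: at line 1 remove [veip,xhoj] add [mrgy,vfzra] -> 5 lines: hfv mrgy vfzra reom cqp
Hunk 5: at line 1 remove [mrgy,vfzra] add [drl] -> 4 lines: hfv drl reom cqp
Hunk 6: at line 1 remove [drl] add [gkdj] -> 4 lines: hfv gkdj reom cqp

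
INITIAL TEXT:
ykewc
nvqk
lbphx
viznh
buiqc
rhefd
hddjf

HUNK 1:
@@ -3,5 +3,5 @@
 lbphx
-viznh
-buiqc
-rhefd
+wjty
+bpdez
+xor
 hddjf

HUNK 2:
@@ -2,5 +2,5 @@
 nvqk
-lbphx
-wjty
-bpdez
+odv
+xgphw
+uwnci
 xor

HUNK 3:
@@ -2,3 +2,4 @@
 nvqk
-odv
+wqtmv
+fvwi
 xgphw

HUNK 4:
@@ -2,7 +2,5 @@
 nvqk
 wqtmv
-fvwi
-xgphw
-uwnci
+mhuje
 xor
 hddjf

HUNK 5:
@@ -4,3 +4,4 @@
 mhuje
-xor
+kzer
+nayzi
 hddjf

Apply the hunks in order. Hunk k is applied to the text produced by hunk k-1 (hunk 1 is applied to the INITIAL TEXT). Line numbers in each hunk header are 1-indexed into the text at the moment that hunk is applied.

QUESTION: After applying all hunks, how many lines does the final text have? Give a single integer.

Hunk 1: at line 3 remove [viznh,buiqc,rhefd] add [wjty,bpdez,xor] -> 7 lines: ykewc nvqk lbphx wjty bpdez xor hddjf
Hunk 2: at line 2 remove [lbphx,wjty,bpdez] add [odv,xgphw,uwnci] -> 7 lines: ykewc nvqk odv xgphw uwnci xor hddjf
Hunk 3: at line 2 remove [odv] add [wqtmv,fvwi] -> 8 lines: ykewc nvqk wqtmv fvwi xgphw uwnci xor hddjf
Hunk 4: at line 2 remove [fvwi,xgphw,uwnci] add [mhuje] -> 6 lines: ykewc nvqk wqtmv mhuje xor hddjf
Hunk 5: at line 4 remove [xor] add [kzer,nayzi] -> 7 lines: ykewc nvqk wqtmv mhuje kzer nayzi hddjf
Final line count: 7

Answer: 7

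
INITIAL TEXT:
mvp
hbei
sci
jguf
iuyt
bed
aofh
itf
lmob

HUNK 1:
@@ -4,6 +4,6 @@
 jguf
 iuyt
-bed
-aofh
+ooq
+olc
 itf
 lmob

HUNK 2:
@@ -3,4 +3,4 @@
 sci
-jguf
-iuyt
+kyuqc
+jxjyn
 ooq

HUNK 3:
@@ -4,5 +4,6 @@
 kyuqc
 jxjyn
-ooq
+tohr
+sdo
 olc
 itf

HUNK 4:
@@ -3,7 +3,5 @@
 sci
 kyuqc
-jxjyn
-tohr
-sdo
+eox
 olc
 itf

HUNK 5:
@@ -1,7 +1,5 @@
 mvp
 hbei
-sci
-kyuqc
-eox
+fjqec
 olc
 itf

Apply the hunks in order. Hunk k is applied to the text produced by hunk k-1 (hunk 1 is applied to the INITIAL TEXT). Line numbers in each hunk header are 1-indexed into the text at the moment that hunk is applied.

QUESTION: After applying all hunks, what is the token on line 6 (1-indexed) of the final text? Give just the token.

Answer: lmob

Derivation:
Hunk 1: at line 4 remove [bed,aofh] add [ooq,olc] -> 9 lines: mvp hbei sci jguf iuyt ooq olc itf lmob
Hunk 2: at line 3 remove [jguf,iuyt] add [kyuqc,jxjyn] -> 9 lines: mvp hbei sci kyuqc jxjyn ooq olc itf lmob
Hunk 3: at line 4 remove [ooq] add [tohr,sdo] -> 10 lines: mvp hbei sci kyuqc jxjyn tohr sdo olc itf lmob
Hunk 4: at line 3 remove [jxjyn,tohr,sdo] add [eox] -> 8 lines: mvp hbei sci kyuqc eox olc itf lmob
Hunk 5: at line 1 remove [sci,kyuqc,eox] add [fjqec] -> 6 lines: mvp hbei fjqec olc itf lmob
Final line 6: lmob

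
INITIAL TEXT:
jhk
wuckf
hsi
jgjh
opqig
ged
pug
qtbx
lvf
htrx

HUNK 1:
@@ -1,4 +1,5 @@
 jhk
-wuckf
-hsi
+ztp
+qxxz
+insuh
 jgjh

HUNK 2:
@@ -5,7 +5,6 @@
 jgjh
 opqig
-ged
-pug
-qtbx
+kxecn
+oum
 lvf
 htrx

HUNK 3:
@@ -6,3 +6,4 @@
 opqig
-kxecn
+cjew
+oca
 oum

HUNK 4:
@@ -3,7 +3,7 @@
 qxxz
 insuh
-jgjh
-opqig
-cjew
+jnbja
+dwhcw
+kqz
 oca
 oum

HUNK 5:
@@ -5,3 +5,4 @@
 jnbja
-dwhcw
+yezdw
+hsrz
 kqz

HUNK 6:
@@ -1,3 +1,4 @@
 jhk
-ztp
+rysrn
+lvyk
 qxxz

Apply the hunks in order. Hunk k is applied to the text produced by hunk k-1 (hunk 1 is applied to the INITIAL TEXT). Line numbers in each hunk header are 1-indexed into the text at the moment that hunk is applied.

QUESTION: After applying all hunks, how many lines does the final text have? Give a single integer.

Hunk 1: at line 1 remove [wuckf,hsi] add [ztp,qxxz,insuh] -> 11 lines: jhk ztp qxxz insuh jgjh opqig ged pug qtbx lvf htrx
Hunk 2: at line 5 remove [ged,pug,qtbx] add [kxecn,oum] -> 10 lines: jhk ztp qxxz insuh jgjh opqig kxecn oum lvf htrx
Hunk 3: at line 6 remove [kxecn] add [cjew,oca] -> 11 lines: jhk ztp qxxz insuh jgjh opqig cjew oca oum lvf htrx
Hunk 4: at line 3 remove [jgjh,opqig,cjew] add [jnbja,dwhcw,kqz] -> 11 lines: jhk ztp qxxz insuh jnbja dwhcw kqz oca oum lvf htrx
Hunk 5: at line 5 remove [dwhcw] add [yezdw,hsrz] -> 12 lines: jhk ztp qxxz insuh jnbja yezdw hsrz kqz oca oum lvf htrx
Hunk 6: at line 1 remove [ztp] add [rysrn,lvyk] -> 13 lines: jhk rysrn lvyk qxxz insuh jnbja yezdw hsrz kqz oca oum lvf htrx
Final line count: 13

Answer: 13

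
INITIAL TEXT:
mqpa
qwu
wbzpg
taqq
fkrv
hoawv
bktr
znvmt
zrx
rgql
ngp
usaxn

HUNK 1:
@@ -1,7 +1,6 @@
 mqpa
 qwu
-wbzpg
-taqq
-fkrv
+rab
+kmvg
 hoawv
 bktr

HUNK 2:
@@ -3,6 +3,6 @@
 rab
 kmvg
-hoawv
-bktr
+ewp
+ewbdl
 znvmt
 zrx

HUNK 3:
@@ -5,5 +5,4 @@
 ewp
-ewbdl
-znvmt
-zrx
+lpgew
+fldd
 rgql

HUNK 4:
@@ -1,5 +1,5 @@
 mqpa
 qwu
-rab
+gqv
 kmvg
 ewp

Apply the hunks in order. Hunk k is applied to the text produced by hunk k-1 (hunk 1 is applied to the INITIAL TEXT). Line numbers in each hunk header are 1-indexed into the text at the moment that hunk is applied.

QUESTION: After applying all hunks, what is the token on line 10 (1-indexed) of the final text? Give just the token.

Hunk 1: at line 1 remove [wbzpg,taqq,fkrv] add [rab,kmvg] -> 11 lines: mqpa qwu rab kmvg hoawv bktr znvmt zrx rgql ngp usaxn
Hunk 2: at line 3 remove [hoawv,bktr] add [ewp,ewbdl] -> 11 lines: mqpa qwu rab kmvg ewp ewbdl znvmt zrx rgql ngp usaxn
Hunk 3: at line 5 remove [ewbdl,znvmt,zrx] add [lpgew,fldd] -> 10 lines: mqpa qwu rab kmvg ewp lpgew fldd rgql ngp usaxn
Hunk 4: at line 1 remove [rab] add [gqv] -> 10 lines: mqpa qwu gqv kmvg ewp lpgew fldd rgql ngp usaxn
Final line 10: usaxn

Answer: usaxn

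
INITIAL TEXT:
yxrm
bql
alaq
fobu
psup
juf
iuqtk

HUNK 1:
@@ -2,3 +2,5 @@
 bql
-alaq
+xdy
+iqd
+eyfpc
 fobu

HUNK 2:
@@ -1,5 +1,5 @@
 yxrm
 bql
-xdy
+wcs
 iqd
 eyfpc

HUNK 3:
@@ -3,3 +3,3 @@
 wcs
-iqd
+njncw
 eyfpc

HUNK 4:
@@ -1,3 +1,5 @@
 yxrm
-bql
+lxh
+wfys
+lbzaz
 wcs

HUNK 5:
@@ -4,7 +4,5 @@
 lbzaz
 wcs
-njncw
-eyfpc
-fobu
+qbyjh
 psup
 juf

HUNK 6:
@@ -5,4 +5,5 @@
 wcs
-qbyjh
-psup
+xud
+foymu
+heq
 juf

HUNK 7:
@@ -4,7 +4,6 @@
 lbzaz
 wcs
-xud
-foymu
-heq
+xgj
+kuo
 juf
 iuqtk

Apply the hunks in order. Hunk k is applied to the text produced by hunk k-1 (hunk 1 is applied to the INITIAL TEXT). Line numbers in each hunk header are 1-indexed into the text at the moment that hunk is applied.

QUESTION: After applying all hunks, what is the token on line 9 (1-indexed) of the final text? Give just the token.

Hunk 1: at line 2 remove [alaq] add [xdy,iqd,eyfpc] -> 9 lines: yxrm bql xdy iqd eyfpc fobu psup juf iuqtk
Hunk 2: at line 1 remove [xdy] add [wcs] -> 9 lines: yxrm bql wcs iqd eyfpc fobu psup juf iuqtk
Hunk 3: at line 3 remove [iqd] add [njncw] -> 9 lines: yxrm bql wcs njncw eyfpc fobu psup juf iuqtk
Hunk 4: at line 1 remove [bql] add [lxh,wfys,lbzaz] -> 11 lines: yxrm lxh wfys lbzaz wcs njncw eyfpc fobu psup juf iuqtk
Hunk 5: at line 4 remove [njncw,eyfpc,fobu] add [qbyjh] -> 9 lines: yxrm lxh wfys lbzaz wcs qbyjh psup juf iuqtk
Hunk 6: at line 5 remove [qbyjh,psup] add [xud,foymu,heq] -> 10 lines: yxrm lxh wfys lbzaz wcs xud foymu heq juf iuqtk
Hunk 7: at line 4 remove [xud,foymu,heq] add [xgj,kuo] -> 9 lines: yxrm lxh wfys lbzaz wcs xgj kuo juf iuqtk
Final line 9: iuqtk

Answer: iuqtk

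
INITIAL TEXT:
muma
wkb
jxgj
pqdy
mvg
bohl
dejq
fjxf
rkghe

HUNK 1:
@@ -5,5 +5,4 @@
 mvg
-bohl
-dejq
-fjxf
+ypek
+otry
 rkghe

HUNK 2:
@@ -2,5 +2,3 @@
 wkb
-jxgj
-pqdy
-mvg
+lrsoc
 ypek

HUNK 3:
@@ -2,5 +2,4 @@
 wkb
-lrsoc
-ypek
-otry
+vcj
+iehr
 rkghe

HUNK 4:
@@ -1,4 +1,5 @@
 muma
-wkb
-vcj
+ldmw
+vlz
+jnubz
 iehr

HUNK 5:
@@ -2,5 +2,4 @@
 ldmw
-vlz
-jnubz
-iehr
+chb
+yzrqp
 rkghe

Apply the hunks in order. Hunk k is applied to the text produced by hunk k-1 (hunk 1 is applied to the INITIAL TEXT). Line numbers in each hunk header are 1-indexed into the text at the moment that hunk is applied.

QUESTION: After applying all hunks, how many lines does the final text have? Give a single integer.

Answer: 5

Derivation:
Hunk 1: at line 5 remove [bohl,dejq,fjxf] add [ypek,otry] -> 8 lines: muma wkb jxgj pqdy mvg ypek otry rkghe
Hunk 2: at line 2 remove [jxgj,pqdy,mvg] add [lrsoc] -> 6 lines: muma wkb lrsoc ypek otry rkghe
Hunk 3: at line 2 remove [lrsoc,ypek,otry] add [vcj,iehr] -> 5 lines: muma wkb vcj iehr rkghe
Hunk 4: at line 1 remove [wkb,vcj] add [ldmw,vlz,jnubz] -> 6 lines: muma ldmw vlz jnubz iehr rkghe
Hunk 5: at line 2 remove [vlz,jnubz,iehr] add [chb,yzrqp] -> 5 lines: muma ldmw chb yzrqp rkghe
Final line count: 5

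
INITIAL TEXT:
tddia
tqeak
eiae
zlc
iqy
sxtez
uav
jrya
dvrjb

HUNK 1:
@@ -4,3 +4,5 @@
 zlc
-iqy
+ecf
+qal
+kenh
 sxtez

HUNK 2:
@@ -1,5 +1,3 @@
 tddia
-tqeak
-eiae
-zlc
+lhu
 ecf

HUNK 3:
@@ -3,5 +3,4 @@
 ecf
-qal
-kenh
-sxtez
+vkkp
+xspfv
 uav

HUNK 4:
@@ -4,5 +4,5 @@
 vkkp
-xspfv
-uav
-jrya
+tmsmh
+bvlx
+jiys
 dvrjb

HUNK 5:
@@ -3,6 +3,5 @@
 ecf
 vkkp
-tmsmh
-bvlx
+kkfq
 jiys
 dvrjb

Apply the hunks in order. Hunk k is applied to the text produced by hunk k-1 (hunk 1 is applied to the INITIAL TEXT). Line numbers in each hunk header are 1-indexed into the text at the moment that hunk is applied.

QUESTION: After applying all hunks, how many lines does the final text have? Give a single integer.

Answer: 7

Derivation:
Hunk 1: at line 4 remove [iqy] add [ecf,qal,kenh] -> 11 lines: tddia tqeak eiae zlc ecf qal kenh sxtez uav jrya dvrjb
Hunk 2: at line 1 remove [tqeak,eiae,zlc] add [lhu] -> 9 lines: tddia lhu ecf qal kenh sxtez uav jrya dvrjb
Hunk 3: at line 3 remove [qal,kenh,sxtez] add [vkkp,xspfv] -> 8 lines: tddia lhu ecf vkkp xspfv uav jrya dvrjb
Hunk 4: at line 4 remove [xspfv,uav,jrya] add [tmsmh,bvlx,jiys] -> 8 lines: tddia lhu ecf vkkp tmsmh bvlx jiys dvrjb
Hunk 5: at line 3 remove [tmsmh,bvlx] add [kkfq] -> 7 lines: tddia lhu ecf vkkp kkfq jiys dvrjb
Final line count: 7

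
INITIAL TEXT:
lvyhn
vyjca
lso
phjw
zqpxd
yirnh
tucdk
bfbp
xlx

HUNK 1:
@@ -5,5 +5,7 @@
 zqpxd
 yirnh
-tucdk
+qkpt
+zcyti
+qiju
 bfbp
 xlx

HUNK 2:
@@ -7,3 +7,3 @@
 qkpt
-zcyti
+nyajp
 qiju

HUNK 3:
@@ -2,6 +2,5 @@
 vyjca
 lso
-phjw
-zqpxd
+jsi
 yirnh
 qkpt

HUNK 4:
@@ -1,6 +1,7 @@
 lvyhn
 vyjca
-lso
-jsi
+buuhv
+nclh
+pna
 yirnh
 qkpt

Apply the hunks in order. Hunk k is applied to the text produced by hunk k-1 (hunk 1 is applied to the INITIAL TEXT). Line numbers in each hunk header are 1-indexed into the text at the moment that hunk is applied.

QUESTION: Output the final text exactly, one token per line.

Hunk 1: at line 5 remove [tucdk] add [qkpt,zcyti,qiju] -> 11 lines: lvyhn vyjca lso phjw zqpxd yirnh qkpt zcyti qiju bfbp xlx
Hunk 2: at line 7 remove [zcyti] add [nyajp] -> 11 lines: lvyhn vyjca lso phjw zqpxd yirnh qkpt nyajp qiju bfbp xlx
Hunk 3: at line 2 remove [phjw,zqpxd] add [jsi] -> 10 lines: lvyhn vyjca lso jsi yirnh qkpt nyajp qiju bfbp xlx
Hunk 4: at line 1 remove [lso,jsi] add [buuhv,nclh,pna] -> 11 lines: lvyhn vyjca buuhv nclh pna yirnh qkpt nyajp qiju bfbp xlx

Answer: lvyhn
vyjca
buuhv
nclh
pna
yirnh
qkpt
nyajp
qiju
bfbp
xlx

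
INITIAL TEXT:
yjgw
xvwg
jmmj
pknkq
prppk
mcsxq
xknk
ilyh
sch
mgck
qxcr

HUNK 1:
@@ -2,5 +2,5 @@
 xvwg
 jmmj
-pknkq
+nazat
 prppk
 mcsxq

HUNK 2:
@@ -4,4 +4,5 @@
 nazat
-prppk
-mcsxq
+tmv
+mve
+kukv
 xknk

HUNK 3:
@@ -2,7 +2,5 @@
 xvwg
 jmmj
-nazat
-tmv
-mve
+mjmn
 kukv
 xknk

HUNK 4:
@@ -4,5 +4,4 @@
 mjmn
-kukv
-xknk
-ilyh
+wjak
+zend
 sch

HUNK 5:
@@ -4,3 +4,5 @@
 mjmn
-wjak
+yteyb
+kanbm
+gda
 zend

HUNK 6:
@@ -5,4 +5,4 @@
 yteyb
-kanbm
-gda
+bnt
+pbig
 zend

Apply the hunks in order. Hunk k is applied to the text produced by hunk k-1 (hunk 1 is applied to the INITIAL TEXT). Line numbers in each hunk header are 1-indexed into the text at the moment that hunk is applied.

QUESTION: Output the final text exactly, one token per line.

Hunk 1: at line 2 remove [pknkq] add [nazat] -> 11 lines: yjgw xvwg jmmj nazat prppk mcsxq xknk ilyh sch mgck qxcr
Hunk 2: at line 4 remove [prppk,mcsxq] add [tmv,mve,kukv] -> 12 lines: yjgw xvwg jmmj nazat tmv mve kukv xknk ilyh sch mgck qxcr
Hunk 3: at line 2 remove [nazat,tmv,mve] add [mjmn] -> 10 lines: yjgw xvwg jmmj mjmn kukv xknk ilyh sch mgck qxcr
Hunk 4: at line 4 remove [kukv,xknk,ilyh] add [wjak,zend] -> 9 lines: yjgw xvwg jmmj mjmn wjak zend sch mgck qxcr
Hunk 5: at line 4 remove [wjak] add [yteyb,kanbm,gda] -> 11 lines: yjgw xvwg jmmj mjmn yteyb kanbm gda zend sch mgck qxcr
Hunk 6: at line 5 remove [kanbm,gda] add [bnt,pbig] -> 11 lines: yjgw xvwg jmmj mjmn yteyb bnt pbig zend sch mgck qxcr

Answer: yjgw
xvwg
jmmj
mjmn
yteyb
bnt
pbig
zend
sch
mgck
qxcr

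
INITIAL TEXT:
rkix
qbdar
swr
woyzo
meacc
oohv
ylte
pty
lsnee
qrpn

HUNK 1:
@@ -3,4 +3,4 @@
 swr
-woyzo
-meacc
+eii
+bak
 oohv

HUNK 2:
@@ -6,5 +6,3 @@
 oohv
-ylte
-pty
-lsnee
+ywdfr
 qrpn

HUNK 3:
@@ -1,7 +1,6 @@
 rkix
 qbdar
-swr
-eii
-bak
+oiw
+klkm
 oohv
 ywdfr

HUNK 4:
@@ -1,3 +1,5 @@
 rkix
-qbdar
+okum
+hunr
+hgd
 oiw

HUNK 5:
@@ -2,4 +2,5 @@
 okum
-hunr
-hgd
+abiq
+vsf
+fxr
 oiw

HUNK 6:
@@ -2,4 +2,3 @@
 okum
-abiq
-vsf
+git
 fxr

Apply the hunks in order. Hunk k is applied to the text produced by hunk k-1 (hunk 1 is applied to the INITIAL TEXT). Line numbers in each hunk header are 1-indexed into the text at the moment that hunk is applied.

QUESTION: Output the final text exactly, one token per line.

Hunk 1: at line 3 remove [woyzo,meacc] add [eii,bak] -> 10 lines: rkix qbdar swr eii bak oohv ylte pty lsnee qrpn
Hunk 2: at line 6 remove [ylte,pty,lsnee] add [ywdfr] -> 8 lines: rkix qbdar swr eii bak oohv ywdfr qrpn
Hunk 3: at line 1 remove [swr,eii,bak] add [oiw,klkm] -> 7 lines: rkix qbdar oiw klkm oohv ywdfr qrpn
Hunk 4: at line 1 remove [qbdar] add [okum,hunr,hgd] -> 9 lines: rkix okum hunr hgd oiw klkm oohv ywdfr qrpn
Hunk 5: at line 2 remove [hunr,hgd] add [abiq,vsf,fxr] -> 10 lines: rkix okum abiq vsf fxr oiw klkm oohv ywdfr qrpn
Hunk 6: at line 2 remove [abiq,vsf] add [git] -> 9 lines: rkix okum git fxr oiw klkm oohv ywdfr qrpn

Answer: rkix
okum
git
fxr
oiw
klkm
oohv
ywdfr
qrpn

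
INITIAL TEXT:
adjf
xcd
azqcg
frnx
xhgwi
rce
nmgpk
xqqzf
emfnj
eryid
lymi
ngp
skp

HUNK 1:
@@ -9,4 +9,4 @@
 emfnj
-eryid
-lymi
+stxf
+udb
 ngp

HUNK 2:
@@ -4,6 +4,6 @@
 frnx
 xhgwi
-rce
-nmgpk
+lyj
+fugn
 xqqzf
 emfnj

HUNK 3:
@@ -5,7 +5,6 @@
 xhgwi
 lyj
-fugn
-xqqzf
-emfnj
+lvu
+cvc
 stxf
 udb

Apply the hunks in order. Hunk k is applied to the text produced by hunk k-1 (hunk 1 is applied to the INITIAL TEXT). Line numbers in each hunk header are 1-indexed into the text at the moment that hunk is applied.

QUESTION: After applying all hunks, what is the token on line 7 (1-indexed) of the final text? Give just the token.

Hunk 1: at line 9 remove [eryid,lymi] add [stxf,udb] -> 13 lines: adjf xcd azqcg frnx xhgwi rce nmgpk xqqzf emfnj stxf udb ngp skp
Hunk 2: at line 4 remove [rce,nmgpk] add [lyj,fugn] -> 13 lines: adjf xcd azqcg frnx xhgwi lyj fugn xqqzf emfnj stxf udb ngp skp
Hunk 3: at line 5 remove [fugn,xqqzf,emfnj] add [lvu,cvc] -> 12 lines: adjf xcd azqcg frnx xhgwi lyj lvu cvc stxf udb ngp skp
Final line 7: lvu

Answer: lvu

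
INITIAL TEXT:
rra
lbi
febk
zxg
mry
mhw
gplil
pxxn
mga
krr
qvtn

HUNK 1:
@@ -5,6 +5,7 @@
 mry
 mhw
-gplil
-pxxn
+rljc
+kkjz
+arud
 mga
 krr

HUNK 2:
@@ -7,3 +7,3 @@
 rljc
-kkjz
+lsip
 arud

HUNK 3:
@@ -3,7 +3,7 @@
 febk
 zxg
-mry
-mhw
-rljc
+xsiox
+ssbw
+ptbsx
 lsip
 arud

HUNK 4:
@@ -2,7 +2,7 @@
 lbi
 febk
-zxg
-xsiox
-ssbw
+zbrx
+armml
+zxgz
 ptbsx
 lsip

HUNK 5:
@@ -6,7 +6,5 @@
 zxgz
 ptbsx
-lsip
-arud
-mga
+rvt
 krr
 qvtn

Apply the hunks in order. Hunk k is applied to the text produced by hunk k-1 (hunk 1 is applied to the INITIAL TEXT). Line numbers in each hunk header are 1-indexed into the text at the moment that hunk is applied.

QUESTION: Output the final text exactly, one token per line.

Hunk 1: at line 5 remove [gplil,pxxn] add [rljc,kkjz,arud] -> 12 lines: rra lbi febk zxg mry mhw rljc kkjz arud mga krr qvtn
Hunk 2: at line 7 remove [kkjz] add [lsip] -> 12 lines: rra lbi febk zxg mry mhw rljc lsip arud mga krr qvtn
Hunk 3: at line 3 remove [mry,mhw,rljc] add [xsiox,ssbw,ptbsx] -> 12 lines: rra lbi febk zxg xsiox ssbw ptbsx lsip arud mga krr qvtn
Hunk 4: at line 2 remove [zxg,xsiox,ssbw] add [zbrx,armml,zxgz] -> 12 lines: rra lbi febk zbrx armml zxgz ptbsx lsip arud mga krr qvtn
Hunk 5: at line 6 remove [lsip,arud,mga] add [rvt] -> 10 lines: rra lbi febk zbrx armml zxgz ptbsx rvt krr qvtn

Answer: rra
lbi
febk
zbrx
armml
zxgz
ptbsx
rvt
krr
qvtn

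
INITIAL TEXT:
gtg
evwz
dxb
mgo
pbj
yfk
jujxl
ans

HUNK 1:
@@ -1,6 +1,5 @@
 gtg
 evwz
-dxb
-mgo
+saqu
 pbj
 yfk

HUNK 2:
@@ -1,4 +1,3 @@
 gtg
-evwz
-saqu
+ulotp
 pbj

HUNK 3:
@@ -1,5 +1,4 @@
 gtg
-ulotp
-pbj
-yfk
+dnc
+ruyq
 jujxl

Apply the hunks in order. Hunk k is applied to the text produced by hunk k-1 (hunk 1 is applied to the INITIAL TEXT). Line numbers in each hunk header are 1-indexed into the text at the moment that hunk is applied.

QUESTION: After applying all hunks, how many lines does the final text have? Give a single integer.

Hunk 1: at line 1 remove [dxb,mgo] add [saqu] -> 7 lines: gtg evwz saqu pbj yfk jujxl ans
Hunk 2: at line 1 remove [evwz,saqu] add [ulotp] -> 6 lines: gtg ulotp pbj yfk jujxl ans
Hunk 3: at line 1 remove [ulotp,pbj,yfk] add [dnc,ruyq] -> 5 lines: gtg dnc ruyq jujxl ans
Final line count: 5

Answer: 5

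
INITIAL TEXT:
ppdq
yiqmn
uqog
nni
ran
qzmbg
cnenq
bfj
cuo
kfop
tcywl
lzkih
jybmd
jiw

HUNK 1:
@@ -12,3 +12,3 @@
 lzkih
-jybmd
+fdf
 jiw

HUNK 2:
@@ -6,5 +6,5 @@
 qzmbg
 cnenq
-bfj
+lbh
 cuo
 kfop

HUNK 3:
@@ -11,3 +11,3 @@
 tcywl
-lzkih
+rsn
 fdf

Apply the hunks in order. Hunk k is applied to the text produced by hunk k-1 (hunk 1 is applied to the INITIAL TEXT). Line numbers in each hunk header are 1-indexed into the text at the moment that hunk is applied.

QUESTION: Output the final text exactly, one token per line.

Hunk 1: at line 12 remove [jybmd] add [fdf] -> 14 lines: ppdq yiqmn uqog nni ran qzmbg cnenq bfj cuo kfop tcywl lzkih fdf jiw
Hunk 2: at line 6 remove [bfj] add [lbh] -> 14 lines: ppdq yiqmn uqog nni ran qzmbg cnenq lbh cuo kfop tcywl lzkih fdf jiw
Hunk 3: at line 11 remove [lzkih] add [rsn] -> 14 lines: ppdq yiqmn uqog nni ran qzmbg cnenq lbh cuo kfop tcywl rsn fdf jiw

Answer: ppdq
yiqmn
uqog
nni
ran
qzmbg
cnenq
lbh
cuo
kfop
tcywl
rsn
fdf
jiw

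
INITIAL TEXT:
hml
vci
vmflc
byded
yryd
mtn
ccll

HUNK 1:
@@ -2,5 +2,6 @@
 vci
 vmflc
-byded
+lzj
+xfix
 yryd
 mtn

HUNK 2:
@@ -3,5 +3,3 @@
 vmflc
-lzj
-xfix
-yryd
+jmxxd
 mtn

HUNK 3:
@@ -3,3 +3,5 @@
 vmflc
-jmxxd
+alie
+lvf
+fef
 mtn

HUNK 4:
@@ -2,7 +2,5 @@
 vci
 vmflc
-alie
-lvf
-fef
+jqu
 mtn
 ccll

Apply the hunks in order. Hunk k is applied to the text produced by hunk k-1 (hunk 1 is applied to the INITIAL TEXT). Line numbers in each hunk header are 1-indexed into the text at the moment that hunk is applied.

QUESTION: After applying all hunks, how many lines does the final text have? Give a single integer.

Hunk 1: at line 2 remove [byded] add [lzj,xfix] -> 8 lines: hml vci vmflc lzj xfix yryd mtn ccll
Hunk 2: at line 3 remove [lzj,xfix,yryd] add [jmxxd] -> 6 lines: hml vci vmflc jmxxd mtn ccll
Hunk 3: at line 3 remove [jmxxd] add [alie,lvf,fef] -> 8 lines: hml vci vmflc alie lvf fef mtn ccll
Hunk 4: at line 2 remove [alie,lvf,fef] add [jqu] -> 6 lines: hml vci vmflc jqu mtn ccll
Final line count: 6

Answer: 6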